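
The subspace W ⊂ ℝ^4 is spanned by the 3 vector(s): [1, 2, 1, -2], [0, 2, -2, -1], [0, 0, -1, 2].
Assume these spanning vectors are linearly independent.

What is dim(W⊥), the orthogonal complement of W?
dim(W⊥) = 1

For any subspace W of ℝ^n, dim(W) + dim(W⊥) = n (the whole-space dimension).
Here the given 3 vectors are linearly independent, so dim(W) = 3.
Thus dim(W⊥) = n - dim(W) = 4 - 3 = 1.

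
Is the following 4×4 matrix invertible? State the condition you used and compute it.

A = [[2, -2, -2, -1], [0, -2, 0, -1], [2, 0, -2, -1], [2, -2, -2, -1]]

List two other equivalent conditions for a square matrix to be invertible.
No, not invertible; det(A) = 0 (two rows are equal, so the rows are linearly dependent). Equivalent conditions (failing for this A): rank(A) < 4; Ax = 0 has non-trivial solutions; 0 is an eigenvalue; the columns are linearly dependent.

To check invertibility, compute det(A).
In this matrix, row 0 and the last row are identical, so one row is a scalar multiple of another and the rows are linearly dependent.
A matrix with linearly dependent rows has det = 0 and is not invertible.
Equivalent failed conditions:
- rank(A) < 4.
- Ax = 0 has non-trivial solutions.
- 0 is an eigenvalue.
- The columns are linearly dependent.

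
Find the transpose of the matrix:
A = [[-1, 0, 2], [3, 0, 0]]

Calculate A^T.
[[-1, 3], [0, 0], [2, 0]]

The transpose sends entry (i,j) to (j,i); rows become columns.
Row 0 of A: [-1, 0, 2] -> column 0 of A^T.
Row 1 of A: [3, 0, 0] -> column 1 of A^T.
A^T = [[-1, 3], [0, 0], [2, 0]]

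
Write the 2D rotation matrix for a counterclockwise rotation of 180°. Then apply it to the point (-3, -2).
R = [[-1, 0], [0, -1]]; R·(-3, -2) = (3, 2)

Rotation matrix formula: R(θ) = [[cos θ, -sin θ], [sin θ, cos θ]]
For θ = 180°:
cos(180°) = -1
sin(180°) = 0
R = [[-1, 0], [0, -1]]
Apply to (-3, -2): [-1·-3 + (0)·-2, 0·-3 + -1·-2] = (3, 2)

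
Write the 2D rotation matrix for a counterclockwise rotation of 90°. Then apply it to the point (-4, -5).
R = [[0, -1], [1, 0]]; R·(-4, -5) = (5, -4)

Rotation matrix formula: R(θ) = [[cos θ, -sin θ], [sin θ, cos θ]]
For θ = 90°:
cos(90°) = 0
sin(90°) = 1
R = [[0, -1], [1, 0]]
Apply to (-4, -5): [0·-4 + (-1)·-5, 1·-4 + 0·-5] = (5, -4)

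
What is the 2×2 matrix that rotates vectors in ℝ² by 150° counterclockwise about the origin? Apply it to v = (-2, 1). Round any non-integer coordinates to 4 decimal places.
R = [[-√3/2, -1/2], [1/2, -√3/2]]; R·v = (1.2321, -1.8660)

A counterclockwise rotation by angle θ in ℝ² has matrix R(θ) = [[cos θ, -sin θ], [sin θ, cos θ]].
For θ = 150°: cos θ = -√3/2, sin θ = 1/2.
R(150°) = [[-√3/2, -1/2], [1/2, -√3/2]].
R·v = [-√3/2·-2 + (-1/2)·1, 1/2·-2 + -√3/2·1] = (1.2321, -1.8660).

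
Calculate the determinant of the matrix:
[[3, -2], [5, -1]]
7

For a 2×2 matrix [[a, b], [c, d]], det = ad - bc
det = (3)(-1) - (-2)(5) = -3 - -10 = 7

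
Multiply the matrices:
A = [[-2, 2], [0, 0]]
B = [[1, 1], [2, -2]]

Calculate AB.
[[2, -6], [0, 0]]

Each entry (i,j) of AB = sum over k of A[i][k]*B[k][j].
(AB)[0][0] = (-2)*(1) + (2)*(2) = 2
(AB)[0][1] = (-2)*(1) + (2)*(-2) = -6
(AB)[1][0] = (0)*(1) + (0)*(2) = 0
(AB)[1][1] = (0)*(1) + (0)*(-2) = 0
AB = [[2, -6], [0, 0]]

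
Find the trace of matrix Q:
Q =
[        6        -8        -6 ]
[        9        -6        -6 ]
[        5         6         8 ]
tr(Q) = 6 - 6 + 8 = 8

The trace of a square matrix is the sum of its diagonal entries.
Diagonal entries of Q: Q[0][0] = 6, Q[1][1] = -6, Q[2][2] = 8.
tr(Q) = 6 - 6 + 8 = 8.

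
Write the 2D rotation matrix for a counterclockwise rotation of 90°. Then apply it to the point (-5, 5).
R = [[0, -1], [1, 0]]; R·(-5, 5) = (-5, -5)

Rotation matrix formula: R(θ) = [[cos θ, -sin θ], [sin θ, cos θ]]
For θ = 90°:
cos(90°) = 0
sin(90°) = 1
R = [[0, -1], [1, 0]]
Apply to (-5, 5): [0·-5 + (-1)·5, 1·-5 + 0·5] = (-5, -5)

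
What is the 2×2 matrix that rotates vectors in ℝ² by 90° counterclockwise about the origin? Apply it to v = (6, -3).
R = [[0, -1], [1, 0]]; R·v = (3, 6)

A counterclockwise rotation by angle θ in ℝ² has matrix R(θ) = [[cos θ, -sin θ], [sin θ, cos θ]].
For θ = 90°: cos θ = 0, sin θ = 1.
R(90°) = [[0, -1], [1, 0]].
R·v = [0·6 + (-1)·-3, 1·6 + 0·-3] = (3, 6).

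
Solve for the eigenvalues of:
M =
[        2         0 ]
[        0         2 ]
λ = 2, 2

Solve det(M - λI) = 0. For a 2×2 matrix the characteristic equation is λ² - (trace)λ + det = 0.
trace(M) = a + d = 2 + 2 = 4.
det(M) = a*d - b*c = (2)*(2) - (0)*(0) = 4 - 0 = 4.
Characteristic equation: λ² - (4)λ + (4) = 0.
Discriminant = (4)² - 4*(4) = 16 - 16 = 0.
λ = (4 ± √0) / 2 = (4 ± 0) / 2 = 2, 2.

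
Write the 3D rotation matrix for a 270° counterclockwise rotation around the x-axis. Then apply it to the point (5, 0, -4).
R = [[1, 0, 0], [0, 0, 1], [0, -1, 0]]; R·(5, 0, -4) = (5, -4, 0)

Rotation matrix for 270° around x-axis:
cos(270°) = 0, sin(270°) = -1
R = [[1, 0, 0], [0, 0, 1], [0, -1, 0]]
Apply to (5, 0, -4): R·[5, 0, -4]ᵀ = (5, -4, 0)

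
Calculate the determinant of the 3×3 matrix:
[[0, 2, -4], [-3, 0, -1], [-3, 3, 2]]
54

Expansion along first row:
det = 0·det([[0,-1],[3,2]]) - 2·det([[-3,-1],[-3,2]]) + -4·det([[-3,0],[-3,3]])
    = 0·(0·2 - -1·3) - 2·(-3·2 - -1·-3) + -4·(-3·3 - 0·-3)
    = 0·3 - 2·-9 + -4·-9
    = 0 + 18 + 36 = 54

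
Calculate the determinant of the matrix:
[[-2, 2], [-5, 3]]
4

For a 2×2 matrix [[a, b], [c, d]], det = ad - bc
det = (-2)(3) - (2)(-5) = -6 - -10 = 4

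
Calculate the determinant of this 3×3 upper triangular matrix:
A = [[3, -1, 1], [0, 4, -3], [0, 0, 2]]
24

The determinant of a triangular matrix is the product of its diagonal entries (the off-diagonal entries above the diagonal do not affect it).
det(A) = (3) * (4) * (2) = 24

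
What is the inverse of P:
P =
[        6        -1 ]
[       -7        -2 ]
det(P) = -19
P⁻¹ =
[     2/19     -1/19 ]
[    -7/19     -6/19 ]

For a 2×2 matrix P = [[a, b], [c, d]] with det(P) ≠ 0, P⁻¹ = (1/det(P)) * [[d, -b], [-c, a]].
det(P) = (6)*(-2) - (-1)*(-7) = -12 - 7 = -19.
P⁻¹ = (1/-19) * [[-2, 1], [7, 6]].
Dividing each entry by -19 and reducing:
P⁻¹ =
[     2/19     -1/19 ]
[    -7/19     -6/19 ]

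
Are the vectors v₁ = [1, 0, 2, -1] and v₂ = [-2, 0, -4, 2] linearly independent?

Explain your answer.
No, linearly dependent (v₂ = -2·v₁)

Check whether there is a scalar k with v₂ = k·v₁.
Comparing components, k = -2 satisfies -2·[1, 0, 2, -1] = [-2, 0, -4, 2].
Since v₂ is a scalar multiple of v₁, the two vectors are linearly dependent.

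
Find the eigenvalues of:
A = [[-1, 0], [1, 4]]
λ = -1, 4

Solve det(A - λI) = 0. For a 2×2 matrix this is λ² - (trace)λ + det = 0.
trace(A) = -1 + 4 = 3.
det(A) = (-1)*(4) - (0)*(1) = -4 - 0 = -4.
Characteristic equation: λ² - (3)λ + (-4) = 0.
Discriminant: (3)² - 4*(-4) = 9 + 16 = 25.
Roots: λ = (3 ± √25) / 2 = -1, 4.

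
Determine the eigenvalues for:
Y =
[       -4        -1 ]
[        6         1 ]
λ = -2, -1

Solve det(Y - λI) = 0. For a 2×2 matrix the characteristic equation is λ² - (trace)λ + det = 0.
trace(Y) = a + d = -4 + 1 = -3.
det(Y) = a*d - b*c = (-4)*(1) - (-1)*(6) = -4 + 6 = 2.
Characteristic equation: λ² - (-3)λ + (2) = 0.
Discriminant = (-3)² - 4*(2) = 9 - 8 = 1.
λ = (-3 ± √1) / 2 = (-3 ± 1) / 2 = -2, -1.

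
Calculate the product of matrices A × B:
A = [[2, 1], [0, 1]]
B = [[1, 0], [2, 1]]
[[4, 1], [2, 1]]

Matrix multiplication:
C[0][0] = 2×1 + 1×2 = 4
C[0][1] = 2×0 + 1×1 = 1
C[1][0] = 0×1 + 1×2 = 2
C[1][1] = 0×0 + 1×1 = 1
Result: [[4, 1], [2, 1]]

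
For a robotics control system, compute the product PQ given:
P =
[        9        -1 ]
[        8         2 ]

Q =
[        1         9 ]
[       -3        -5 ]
PQ =
[       12        86 ]
[        2        62 ]

Matrix multiplication: (PQ)[i][j] = sum over k of P[i][k] * Q[k][j].
  (PQ)[0][0] = (9)*(1) + (-1)*(-3) = 12
  (PQ)[0][1] = (9)*(9) + (-1)*(-5) = 86
  (PQ)[1][0] = (8)*(1) + (2)*(-3) = 2
  (PQ)[1][1] = (8)*(9) + (2)*(-5) = 62
PQ =
[       12        86 ]
[        2        62 ]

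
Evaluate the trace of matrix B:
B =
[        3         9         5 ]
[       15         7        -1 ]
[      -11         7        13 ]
tr(B) = 3 + 7 + 13 = 23

The trace of a square matrix is the sum of its diagonal entries.
Diagonal entries of B: B[0][0] = 3, B[1][1] = 7, B[2][2] = 13.
tr(B) = 3 + 7 + 13 = 23.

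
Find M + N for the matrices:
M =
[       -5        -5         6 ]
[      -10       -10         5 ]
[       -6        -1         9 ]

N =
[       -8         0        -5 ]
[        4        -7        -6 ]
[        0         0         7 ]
M + N =
[      -13        -5         1 ]
[       -6       -17        -1 ]
[       -6        -1        16 ]

Matrix addition is elementwise: (M+N)[i][j] = M[i][j] + N[i][j].
  (M+N)[0][0] = (-5) + (-8) = -13
  (M+N)[0][1] = (-5) + (0) = -5
  (M+N)[0][2] = (6) + (-5) = 1
  (M+N)[1][0] = (-10) + (4) = -6
  (M+N)[1][1] = (-10) + (-7) = -17
  (M+N)[1][2] = (5) + (-6) = -1
  (M+N)[2][0] = (-6) + (0) = -6
  (M+N)[2][1] = (-1) + (0) = -1
  (M+N)[2][2] = (9) + (7) = 16
M + N =
[      -13        -5         1 ]
[       -6       -17        -1 ]
[       -6        -1        16 ]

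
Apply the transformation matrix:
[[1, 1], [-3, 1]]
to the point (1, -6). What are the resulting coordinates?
(-5, -9)

Matrix multiplication:
[[1, 1], [-3, 1]] × [1, -6]ᵀ
= [1×1 + 1×-6, -3×1 + 1×-6]ᵀ
= [-5.0000, -9.0000]ᵀ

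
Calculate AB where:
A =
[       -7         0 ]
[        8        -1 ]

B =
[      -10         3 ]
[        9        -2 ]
AB =
[       70       -21 ]
[      -89        26 ]

Matrix multiplication: (AB)[i][j] = sum over k of A[i][k] * B[k][j].
  (AB)[0][0] = (-7)*(-10) + (0)*(9) = 70
  (AB)[0][1] = (-7)*(3) + (0)*(-2) = -21
  (AB)[1][0] = (8)*(-10) + (-1)*(9) = -89
  (AB)[1][1] = (8)*(3) + (-1)*(-2) = 26
AB =
[       70       -21 ]
[      -89        26 ]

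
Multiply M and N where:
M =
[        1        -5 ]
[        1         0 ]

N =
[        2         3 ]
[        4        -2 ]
MN =
[      -18        13 ]
[        2         3 ]

Matrix multiplication: (MN)[i][j] = sum over k of M[i][k] * N[k][j].
  (MN)[0][0] = (1)*(2) + (-5)*(4) = -18
  (MN)[0][1] = (1)*(3) + (-5)*(-2) = 13
  (MN)[1][0] = (1)*(2) + (0)*(4) = 2
  (MN)[1][1] = (1)*(3) + (0)*(-2) = 3
MN =
[      -18        13 ]
[        2         3 ]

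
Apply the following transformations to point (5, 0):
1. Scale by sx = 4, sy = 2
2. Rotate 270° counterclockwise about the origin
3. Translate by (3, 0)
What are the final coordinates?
(3, -20)

Step 1: Scale → (20, 0)
Step 2: Rotate 270° → (0, -20)
Step 3: Translate → (3, -20)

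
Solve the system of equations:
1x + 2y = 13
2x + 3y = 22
x = 5, y = 4

Use elimination (row reduction):
Equation 1: 1x + 2y = 13.
Equation 2: 2x + 3y = 22.
Multiply Eq1 by 2 and Eq2 by 1: 2x + 4y = 26;  2x + 3y = 22.
Subtract: (-1)y = -4, so y = 4.
Back-substitute into Eq1: 1x + 2*(4) = 13, so x = 5.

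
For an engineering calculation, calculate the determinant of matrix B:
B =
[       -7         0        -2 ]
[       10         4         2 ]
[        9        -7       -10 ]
det(B) = 394

Expand along row 0 (cofactor expansion): det(B) = a*(e*i - f*h) - b*(d*i - f*g) + c*(d*h - e*g), where the 3×3 is [[a, b, c], [d, e, f], [g, h, i]].
Minor M_00 = (4)*(-10) - (2)*(-7) = -40 + 14 = -26.
Minor M_01 = (10)*(-10) - (2)*(9) = -100 - 18 = -118.
Minor M_02 = (10)*(-7) - (4)*(9) = -70 - 36 = -106.
det(B) = (-7)*(-26) - (0)*(-118) + (-2)*(-106) = 182 + 0 + 212 = 394.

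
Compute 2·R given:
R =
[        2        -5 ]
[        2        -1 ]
2R =
[        4       -10 ]
[        4        -2 ]

Scalar multiplication is elementwise: (2R)[i][j] = 2 * R[i][j].
  (2R)[0][0] = 2 * (2) = 4
  (2R)[0][1] = 2 * (-5) = -10
  (2R)[1][0] = 2 * (2) = 4
  (2R)[1][1] = 2 * (-1) = -2
2R =
[        4       -10 ]
[        4        -2 ]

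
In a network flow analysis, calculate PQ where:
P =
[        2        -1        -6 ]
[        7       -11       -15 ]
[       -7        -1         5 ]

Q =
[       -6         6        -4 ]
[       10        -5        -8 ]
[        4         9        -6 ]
PQ =
[      -46       -37        36 ]
[     -212       -38       150 ]
[       52         8         6 ]

Matrix multiplication: (PQ)[i][j] = sum over k of P[i][k] * Q[k][j].
  (PQ)[0][0] = (2)*(-6) + (-1)*(10) + (-6)*(4) = -46
  (PQ)[0][1] = (2)*(6) + (-1)*(-5) + (-6)*(9) = -37
  (PQ)[0][2] = (2)*(-4) + (-1)*(-8) + (-6)*(-6) = 36
  (PQ)[1][0] = (7)*(-6) + (-11)*(10) + (-15)*(4) = -212
  (PQ)[1][1] = (7)*(6) + (-11)*(-5) + (-15)*(9) = -38
  (PQ)[1][2] = (7)*(-4) + (-11)*(-8) + (-15)*(-6) = 150
  (PQ)[2][0] = (-7)*(-6) + (-1)*(10) + (5)*(4) = 52
  (PQ)[2][1] = (-7)*(6) + (-1)*(-5) + (5)*(9) = 8
  (PQ)[2][2] = (-7)*(-4) + (-1)*(-8) + (5)*(-6) = 6
PQ =
[      -46       -37        36 ]
[     -212       -38       150 ]
[       52         8         6 ]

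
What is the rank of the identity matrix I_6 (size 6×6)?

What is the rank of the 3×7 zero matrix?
rank(I_6) = 6, rank(0) = 0

The identity I_6 has 6 columns that are the standard basis vectors e_1, …, e_6. These are linearly independent, so all 6 columns are pivots and rank(I_6) = 6.
The 3×7 zero matrix has every entry zero, so every row is the zero row and there are no pivots; rank(0) = 0.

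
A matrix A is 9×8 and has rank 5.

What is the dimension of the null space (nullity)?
3

The rank-nullity theorem for an m×n matrix states:
rank(A) + nullity(A) = n (the number of columns).
Here n = 8 and rank(A) = 5, so nullity(A) = 8 - 5 = 3.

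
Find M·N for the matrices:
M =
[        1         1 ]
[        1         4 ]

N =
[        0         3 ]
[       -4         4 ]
MN =
[       -4         7 ]
[      -16        19 ]

Matrix multiplication: (MN)[i][j] = sum over k of M[i][k] * N[k][j].
  (MN)[0][0] = (1)*(0) + (1)*(-4) = -4
  (MN)[0][1] = (1)*(3) + (1)*(4) = 7
  (MN)[1][0] = (1)*(0) + (4)*(-4) = -16
  (MN)[1][1] = (1)*(3) + (4)*(4) = 19
MN =
[       -4         7 ]
[      -16        19 ]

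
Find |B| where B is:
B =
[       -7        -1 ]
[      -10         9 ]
det(B) = -73

For a 2×2 matrix [[a, b], [c, d]], det = a*d - b*c.
det(B) = (-7)*(9) - (-1)*(-10) = -63 - 10 = -73.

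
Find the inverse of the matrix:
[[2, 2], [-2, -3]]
[[3/2, 1], [-1, -1]]

For [[a,b],[c,d]], inverse = (1/det)·[[d,-b],[-c,a]]
det = 2·-3 - 2·-2 = -2
Inverse = (1/-2)·[[-3, -2], [2, 2]]
        = [[3/2, 1], [-1, -1]]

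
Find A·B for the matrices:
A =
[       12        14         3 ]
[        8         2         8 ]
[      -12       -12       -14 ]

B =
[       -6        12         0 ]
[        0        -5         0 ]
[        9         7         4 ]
AB =
[      -45        95        12 ]
[       24       142        32 ]
[      -54      -182       -56 ]

Matrix multiplication: (AB)[i][j] = sum over k of A[i][k] * B[k][j].
  (AB)[0][0] = (12)*(-6) + (14)*(0) + (3)*(9) = -45
  (AB)[0][1] = (12)*(12) + (14)*(-5) + (3)*(7) = 95
  (AB)[0][2] = (12)*(0) + (14)*(0) + (3)*(4) = 12
  (AB)[1][0] = (8)*(-6) + (2)*(0) + (8)*(9) = 24
  (AB)[1][1] = (8)*(12) + (2)*(-5) + (8)*(7) = 142
  (AB)[1][2] = (8)*(0) + (2)*(0) + (8)*(4) = 32
  (AB)[2][0] = (-12)*(-6) + (-12)*(0) + (-14)*(9) = -54
  (AB)[2][1] = (-12)*(12) + (-12)*(-5) + (-14)*(7) = -182
  (AB)[2][2] = (-12)*(0) + (-12)*(0) + (-14)*(4) = -56
AB =
[      -45        95        12 ]
[       24       142        32 ]
[      -54      -182       -56 ]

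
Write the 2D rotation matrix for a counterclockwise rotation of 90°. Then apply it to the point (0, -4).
R = [[0, -1], [1, 0]]; R·(0, -4) = (4, 0)

Rotation matrix formula: R(θ) = [[cos θ, -sin θ], [sin θ, cos θ]]
For θ = 90°:
cos(90°) = 0
sin(90°) = 1
R = [[0, -1], [1, 0]]
Apply to (0, -4): [0·0 + (-1)·-4, 1·0 + 0·-4] = (4, 0)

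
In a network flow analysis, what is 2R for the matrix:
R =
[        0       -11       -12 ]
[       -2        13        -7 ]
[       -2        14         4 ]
2R =
[        0       -22       -24 ]
[       -4        26       -14 ]
[       -4        28         8 ]

Scalar multiplication is elementwise: (2R)[i][j] = 2 * R[i][j].
  (2R)[0][0] = 2 * (0) = 0
  (2R)[0][1] = 2 * (-11) = -22
  (2R)[0][2] = 2 * (-12) = -24
  (2R)[1][0] = 2 * (-2) = -4
  (2R)[1][1] = 2 * (13) = 26
  (2R)[1][2] = 2 * (-7) = -14
  (2R)[2][0] = 2 * (-2) = -4
  (2R)[2][1] = 2 * (14) = 28
  (2R)[2][2] = 2 * (4) = 8
2R =
[        0       -22       -24 ]
[       -4        26       -14 ]
[       -4        28         8 ]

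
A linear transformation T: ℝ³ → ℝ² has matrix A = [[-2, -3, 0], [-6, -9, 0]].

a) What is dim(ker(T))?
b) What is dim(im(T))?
dim(ker) = 2, dim(im) = 1

Observe that row 2 = 3 × row 1 (so the rows are linearly dependent).
Thus rank(A) = 1 (only one linearly independent row).
dim(im(T)) = rank(A) = 1.
By the rank-nullity theorem applied to T: ℝ³ → ℝ², rank(A) + nullity(A) = 3 (the domain dimension), so dim(ker(T)) = 3 - 1 = 2.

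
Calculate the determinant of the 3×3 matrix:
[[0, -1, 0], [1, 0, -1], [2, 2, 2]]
4

Expansion along first row:
det = 0·det([[0,-1],[2,2]]) - -1·det([[1,-1],[2,2]]) + 0·det([[1,0],[2,2]])
    = 0·(0·2 - -1·2) - -1·(1·2 - -1·2) + 0·(1·2 - 0·2)
    = 0·2 - -1·4 + 0·2
    = 0 + 4 + 0 = 4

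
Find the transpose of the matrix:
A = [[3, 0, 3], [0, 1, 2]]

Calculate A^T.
[[3, 0], [0, 1], [3, 2]]

The transpose sends entry (i,j) to (j,i); rows become columns.
Row 0 of A: [3, 0, 3] -> column 0 of A^T.
Row 1 of A: [0, 1, 2] -> column 1 of A^T.
A^T = [[3, 0], [0, 1], [3, 2]]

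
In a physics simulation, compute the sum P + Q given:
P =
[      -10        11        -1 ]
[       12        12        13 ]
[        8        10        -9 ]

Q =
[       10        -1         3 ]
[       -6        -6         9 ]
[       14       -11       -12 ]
P + Q =
[        0        10         2 ]
[        6         6        22 ]
[       22        -1       -21 ]

Matrix addition is elementwise: (P+Q)[i][j] = P[i][j] + Q[i][j].
  (P+Q)[0][0] = (-10) + (10) = 0
  (P+Q)[0][1] = (11) + (-1) = 10
  (P+Q)[0][2] = (-1) + (3) = 2
  (P+Q)[1][0] = (12) + (-6) = 6
  (P+Q)[1][1] = (12) + (-6) = 6
  (P+Q)[1][2] = (13) + (9) = 22
  (P+Q)[2][0] = (8) + (14) = 22
  (P+Q)[2][1] = (10) + (-11) = -1
  (P+Q)[2][2] = (-9) + (-12) = -21
P + Q =
[        0        10         2 ]
[        6         6        22 ]
[       22        -1       -21 ]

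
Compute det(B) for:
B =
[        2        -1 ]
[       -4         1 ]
det(B) = -2

For a 2×2 matrix [[a, b], [c, d]], det = a*d - b*c.
det(B) = (2)*(1) - (-1)*(-4) = 2 - 4 = -2.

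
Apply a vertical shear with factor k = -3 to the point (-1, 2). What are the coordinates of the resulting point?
(-1, 5)

Shear matrix for vertical shear with factor k = -3:
[[1, 0], [-3, 1]]
Result: (-1, 2) → (-1, 5)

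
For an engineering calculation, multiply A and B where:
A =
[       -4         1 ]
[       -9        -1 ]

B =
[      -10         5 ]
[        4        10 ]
AB =
[       44       -10 ]
[       86       -55 ]

Matrix multiplication: (AB)[i][j] = sum over k of A[i][k] * B[k][j].
  (AB)[0][0] = (-4)*(-10) + (1)*(4) = 44
  (AB)[0][1] = (-4)*(5) + (1)*(10) = -10
  (AB)[1][0] = (-9)*(-10) + (-1)*(4) = 86
  (AB)[1][1] = (-9)*(5) + (-1)*(10) = -55
AB =
[       44       -10 ]
[       86       -55 ]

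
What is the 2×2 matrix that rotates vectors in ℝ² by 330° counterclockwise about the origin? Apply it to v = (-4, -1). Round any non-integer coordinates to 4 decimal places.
R = [[√3/2, 1/2], [-1/2, √3/2]]; R·v = (-3.9641, 1.1340)

A counterclockwise rotation by angle θ in ℝ² has matrix R(θ) = [[cos θ, -sin θ], [sin θ, cos θ]].
For θ = 330°: cos θ = √3/2, sin θ = -1/2.
R(330°) = [[√3/2, 1/2], [-1/2, √3/2]].
R·v = [√3/2·-4 + (1/2)·-1, -1/2·-4 + √3/2·-1] = (-3.9641, 1.1340).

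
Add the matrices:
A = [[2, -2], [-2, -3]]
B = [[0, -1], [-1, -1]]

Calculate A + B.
[[2, -3], [-3, -4]]

Add corresponding elements:
(2)+(0)=2
(-2)+(-1)=-3
(-2)+(-1)=-3
(-3)+(-1)=-4
A + B = [[2, -3], [-3, -4]]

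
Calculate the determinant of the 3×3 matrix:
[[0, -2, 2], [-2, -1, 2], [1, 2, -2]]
-2

Expansion along first row:
det = 0·det([[-1,2],[2,-2]]) - -2·det([[-2,2],[1,-2]]) + 2·det([[-2,-1],[1,2]])
    = 0·(-1·-2 - 2·2) - -2·(-2·-2 - 2·1) + 2·(-2·2 - -1·1)
    = 0·-2 - -2·2 + 2·-3
    = 0 + 4 + -6 = -2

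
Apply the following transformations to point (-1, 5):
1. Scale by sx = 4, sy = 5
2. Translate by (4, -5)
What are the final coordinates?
(0, 20)

Step 1: Scale (-1, 5) by (sx, sy) = (4, 5) → (-4, 25)
Step 2: Translate by (4, -5) → (0, 20)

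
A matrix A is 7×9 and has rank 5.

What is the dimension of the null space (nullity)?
4

The rank-nullity theorem for an m×n matrix states:
rank(A) + nullity(A) = n (the number of columns).
Here n = 9 and rank(A) = 5, so nullity(A) = 9 - 5 = 4.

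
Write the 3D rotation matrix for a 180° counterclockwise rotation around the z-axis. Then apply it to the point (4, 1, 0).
R = [[-1, 0, 0], [0, -1, 0], [0, 0, 1]]; R·(4, 1, 0) = (-4, -1, 0)

Rotation matrix for 180° around z-axis:
cos(180°) = -1, sin(180°) = 0
R = [[-1, 0, 0], [0, -1, 0], [0, 0, 1]]
Apply to (4, 1, 0): R·[4, 1, 0]ᵀ = (-4, -1, 0)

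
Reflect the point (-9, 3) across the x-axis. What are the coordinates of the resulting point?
(-9, -3)

Reflection across x-axis: (-9, 3) → (-9, -3)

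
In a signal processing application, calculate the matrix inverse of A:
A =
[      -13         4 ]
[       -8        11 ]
det(A) = -111
A⁻¹ =
[  -11/111     4/111 ]
[   -8/111    13/111 ]

For a 2×2 matrix A = [[a, b], [c, d]] with det(A) ≠ 0, A⁻¹ = (1/det(A)) * [[d, -b], [-c, a]].
det(A) = (-13)*(11) - (4)*(-8) = -143 + 32 = -111.
A⁻¹ = (1/-111) * [[11, -4], [8, -13]].
Dividing each entry by -111 and reducing:
A⁻¹ =
[  -11/111     4/111 ]
[   -8/111    13/111 ]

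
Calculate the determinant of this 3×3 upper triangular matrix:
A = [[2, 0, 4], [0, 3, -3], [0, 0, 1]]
6

The determinant of a triangular matrix is the product of its diagonal entries (the off-diagonal entries above the diagonal do not affect it).
det(A) = (2) * (3) * (1) = 6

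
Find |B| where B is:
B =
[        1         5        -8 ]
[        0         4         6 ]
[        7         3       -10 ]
det(B) = 376

Expand along row 0 (cofactor expansion): det(B) = a*(e*i - f*h) - b*(d*i - f*g) + c*(d*h - e*g), where the 3×3 is [[a, b, c], [d, e, f], [g, h, i]].
Minor M_00 = (4)*(-10) - (6)*(3) = -40 - 18 = -58.
Minor M_01 = (0)*(-10) - (6)*(7) = 0 - 42 = -42.
Minor M_02 = (0)*(3) - (4)*(7) = 0 - 28 = -28.
det(B) = (1)*(-58) - (5)*(-42) + (-8)*(-28) = -58 + 210 + 224 = 376.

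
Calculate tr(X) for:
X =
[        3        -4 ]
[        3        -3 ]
tr(X) = 3 - 3 = 0

The trace of a square matrix is the sum of its diagonal entries.
Diagonal entries of X: X[0][0] = 3, X[1][1] = -3.
tr(X) = 3 - 3 = 0.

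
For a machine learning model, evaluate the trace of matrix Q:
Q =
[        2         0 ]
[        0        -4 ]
tr(Q) = 2 - 4 = -2

The trace of a square matrix is the sum of its diagonal entries.
Diagonal entries of Q: Q[0][0] = 2, Q[1][1] = -4.
tr(Q) = 2 - 4 = -2.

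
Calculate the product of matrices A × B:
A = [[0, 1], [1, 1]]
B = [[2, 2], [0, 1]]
[[0, 1], [2, 3]]

Matrix multiplication:
C[0][0] = 0×2 + 1×0 = 0
C[0][1] = 0×2 + 1×1 = 1
C[1][0] = 1×2 + 1×0 = 2
C[1][1] = 1×2 + 1×1 = 3
Result: [[0, 1], [2, 3]]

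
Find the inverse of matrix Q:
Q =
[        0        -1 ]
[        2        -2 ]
det(Q) = 2
Q⁻¹ =
[       -1       1/2 ]
[       -1         0 ]

For a 2×2 matrix Q = [[a, b], [c, d]] with det(Q) ≠ 0, Q⁻¹ = (1/det(Q)) * [[d, -b], [-c, a]].
det(Q) = (0)*(-2) - (-1)*(2) = 0 + 2 = 2.
Q⁻¹ = (1/2) * [[-2, 1], [-2, 0]].
Dividing each entry by 2 and reducing:
Q⁻¹ =
[       -1       1/2 ]
[       -1         0 ]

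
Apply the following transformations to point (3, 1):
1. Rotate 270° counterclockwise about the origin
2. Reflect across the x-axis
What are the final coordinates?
(1, 3)

Step 1: Rotate 270° → (1, -3)
Step 2: Reflect across the x-axis → (1, 3)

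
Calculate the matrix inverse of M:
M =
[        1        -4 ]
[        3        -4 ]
det(M) = 8
M⁻¹ =
[     -1/2       1/2 ]
[     -3/8       1/8 ]

For a 2×2 matrix M = [[a, b], [c, d]] with det(M) ≠ 0, M⁻¹ = (1/det(M)) * [[d, -b], [-c, a]].
det(M) = (1)*(-4) - (-4)*(3) = -4 + 12 = 8.
M⁻¹ = (1/8) * [[-4, 4], [-3, 1]].
Dividing each entry by 8 and reducing:
M⁻¹ =
[     -1/2       1/2 ]
[     -3/8       1/8 ]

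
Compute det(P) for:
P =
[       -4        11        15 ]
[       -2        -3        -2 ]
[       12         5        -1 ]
det(P) = 52

Expand along row 0 (cofactor expansion): det(P) = a*(e*i - f*h) - b*(d*i - f*g) + c*(d*h - e*g), where the 3×3 is [[a, b, c], [d, e, f], [g, h, i]].
Minor M_00 = (-3)*(-1) - (-2)*(5) = 3 + 10 = 13.
Minor M_01 = (-2)*(-1) - (-2)*(12) = 2 + 24 = 26.
Minor M_02 = (-2)*(5) - (-3)*(12) = -10 + 36 = 26.
det(P) = (-4)*(13) - (11)*(26) + (15)*(26) = -52 - 286 + 390 = 52.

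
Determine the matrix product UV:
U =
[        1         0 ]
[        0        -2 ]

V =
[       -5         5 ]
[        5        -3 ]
UV =
[       -5         5 ]
[      -10         6 ]

Matrix multiplication: (UV)[i][j] = sum over k of U[i][k] * V[k][j].
  (UV)[0][0] = (1)*(-5) + (0)*(5) = -5
  (UV)[0][1] = (1)*(5) + (0)*(-3) = 5
  (UV)[1][0] = (0)*(-5) + (-2)*(5) = -10
  (UV)[1][1] = (0)*(5) + (-2)*(-3) = 6
UV =
[       -5         5 ]
[      -10         6 ]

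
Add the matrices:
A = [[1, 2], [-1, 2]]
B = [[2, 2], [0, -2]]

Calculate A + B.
[[3, 4], [-1, 0]]

Add corresponding elements:
(1)+(2)=3
(2)+(2)=4
(-1)+(0)=-1
(2)+(-2)=0
A + B = [[3, 4], [-1, 0]]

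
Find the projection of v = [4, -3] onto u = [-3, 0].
[4, 0]

The projection of v onto u is proj_u(v) = ((v·u) / (u·u)) · u.
v·u = (4)*(-3) + (-3)*(0) = -12.
u·u = (-3)*(-3) + (0)*(0) = 9.
coefficient = -12 / 9 = -4/3.
proj_u(v) = -4/3 · [-3, 0] = [4, 0].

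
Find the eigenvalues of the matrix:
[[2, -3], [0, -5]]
λ = -5 and λ = 2

Characteristic equation: det(A - λI) = 0
λ² - (trace)λ + (det) = 0
λ² - (-3)λ + (-10) = 0
λ² + 3λ - 10 = 0
Solving: λ = -5, 2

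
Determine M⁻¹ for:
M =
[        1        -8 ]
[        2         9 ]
det(M) = 25
M⁻¹ =
[     9/25      8/25 ]
[    -2/25      1/25 ]

For a 2×2 matrix M = [[a, b], [c, d]] with det(M) ≠ 0, M⁻¹ = (1/det(M)) * [[d, -b], [-c, a]].
det(M) = (1)*(9) - (-8)*(2) = 9 + 16 = 25.
M⁻¹ = (1/25) * [[9, 8], [-2, 1]].
Dividing each entry by 25 and reducing:
M⁻¹ =
[     9/25      8/25 ]
[    -2/25      1/25 ]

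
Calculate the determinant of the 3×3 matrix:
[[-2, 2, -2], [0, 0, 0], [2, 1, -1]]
0

Expansion along first row:
det = -2·det([[0,0],[1,-1]]) - 2·det([[0,0],[2,-1]]) + -2·det([[0,0],[2,1]])
    = -2·(0·-1 - 0·1) - 2·(0·-1 - 0·2) + -2·(0·1 - 0·2)
    = -2·0 - 2·0 + -2·0
    = 0 + 0 + 0 = 0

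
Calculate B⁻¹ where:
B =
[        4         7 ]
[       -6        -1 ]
det(B) = 38
B⁻¹ =
[    -1/38     -7/38 ]
[     3/19      2/19 ]

For a 2×2 matrix B = [[a, b], [c, d]] with det(B) ≠ 0, B⁻¹ = (1/det(B)) * [[d, -b], [-c, a]].
det(B) = (4)*(-1) - (7)*(-6) = -4 + 42 = 38.
B⁻¹ = (1/38) * [[-1, -7], [6, 4]].
Dividing each entry by 38 and reducing:
B⁻¹ =
[    -1/38     -7/38 ]
[     3/19      2/19 ]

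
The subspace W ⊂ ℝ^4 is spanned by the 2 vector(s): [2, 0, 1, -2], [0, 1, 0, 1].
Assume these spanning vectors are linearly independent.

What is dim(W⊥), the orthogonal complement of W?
dim(W⊥) = 2

For any subspace W of ℝ^n, dim(W) + dim(W⊥) = n (the whole-space dimension).
Here the given 2 vectors are linearly independent, so dim(W) = 2.
Thus dim(W⊥) = n - dim(W) = 4 - 2 = 2.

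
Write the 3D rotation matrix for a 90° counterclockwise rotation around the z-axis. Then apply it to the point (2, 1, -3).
R = [[0, -1, 0], [1, 0, 0], [0, 0, 1]]; R·(2, 1, -3) = (-1, 2, -3)

Rotation matrix for 90° around z-axis:
cos(90°) = 0, sin(90°) = 1
R = [[0, -1, 0], [1, 0, 0], [0, 0, 1]]
Apply to (2, 1, -3): R·[2, 1, -3]ᵀ = (-1, 2, -3)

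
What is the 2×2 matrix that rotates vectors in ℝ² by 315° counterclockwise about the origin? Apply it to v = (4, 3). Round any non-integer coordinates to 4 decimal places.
R = [[√2/2, √2/2], [-√2/2, √2/2]]; R·v = (4.9497, -0.7071)

A counterclockwise rotation by angle θ in ℝ² has matrix R(θ) = [[cos θ, -sin θ], [sin θ, cos θ]].
For θ = 315°: cos θ = √2/2, sin θ = -√2/2.
R(315°) = [[√2/2, √2/2], [-√2/2, √2/2]].
R·v = [√2/2·4 + (√2/2)·3, -√2/2·4 + √2/2·3] = (4.9497, -0.7071).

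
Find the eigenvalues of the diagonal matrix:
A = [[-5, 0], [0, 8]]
λ₁ = -5, λ₂ = 8

The characteristic polynomial of A is det(A - λI) = (-5 - λ)(8 - λ) = 0.
The roots are λ = -5 and λ = 8, so the eigenvalues are the diagonal entries.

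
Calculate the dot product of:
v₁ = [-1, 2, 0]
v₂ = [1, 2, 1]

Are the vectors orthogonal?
3, No

The dot product is the sum of products of corresponding components.
v₁·v₂ = (-1)*(1) + (2)*(2) + (0)*(1) = -1 + 4 + 0 = 3.
Two vectors are orthogonal iff their dot product is 0; here the dot product is 3, so the vectors are not orthogonal.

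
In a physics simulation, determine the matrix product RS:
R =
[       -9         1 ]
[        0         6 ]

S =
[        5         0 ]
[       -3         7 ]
RS =
[      -48         7 ]
[      -18        42 ]

Matrix multiplication: (RS)[i][j] = sum over k of R[i][k] * S[k][j].
  (RS)[0][0] = (-9)*(5) + (1)*(-3) = -48
  (RS)[0][1] = (-9)*(0) + (1)*(7) = 7
  (RS)[1][0] = (0)*(5) + (6)*(-3) = -18
  (RS)[1][1] = (0)*(0) + (6)*(7) = 42
RS =
[      -48         7 ]
[      -18        42 ]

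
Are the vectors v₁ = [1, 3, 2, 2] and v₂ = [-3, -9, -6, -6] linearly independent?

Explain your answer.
No, linearly dependent (v₂ = -3·v₁)

Check whether there is a scalar k with v₂ = k·v₁.
Comparing components, k = -3 satisfies -3·[1, 3, 2, 2] = [-3, -9, -6, -6].
Since v₂ is a scalar multiple of v₁, the two vectors are linearly dependent.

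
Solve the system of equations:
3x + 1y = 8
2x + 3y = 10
x = 2, y = 2

Use elimination (row reduction):
Equation 1: 3x + 1y = 8.
Equation 2: 2x + 3y = 10.
Multiply Eq1 by 2 and Eq2 by 3: 6x + 2y = 16;  6x + 9y = 30.
Subtract: (7)y = 14, so y = 2.
Back-substitute into Eq1: 3x + 1*(2) = 8, so x = 2.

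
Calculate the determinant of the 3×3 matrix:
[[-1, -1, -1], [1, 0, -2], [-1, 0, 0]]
-2

Expansion along first row:
det = -1·det([[0,-2],[0,0]]) - -1·det([[1,-2],[-1,0]]) + -1·det([[1,0],[-1,0]])
    = -1·(0·0 - -2·0) - -1·(1·0 - -2·-1) + -1·(1·0 - 0·-1)
    = -1·0 - -1·-2 + -1·0
    = 0 + -2 + 0 = -2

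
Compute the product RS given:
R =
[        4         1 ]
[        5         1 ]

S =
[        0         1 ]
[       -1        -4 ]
RS =
[       -1         0 ]
[       -1         1 ]

Matrix multiplication: (RS)[i][j] = sum over k of R[i][k] * S[k][j].
  (RS)[0][0] = (4)*(0) + (1)*(-1) = -1
  (RS)[0][1] = (4)*(1) + (1)*(-4) = 0
  (RS)[1][0] = (5)*(0) + (1)*(-1) = -1
  (RS)[1][1] = (5)*(1) + (1)*(-4) = 1
RS =
[       -1         0 ]
[       -1         1 ]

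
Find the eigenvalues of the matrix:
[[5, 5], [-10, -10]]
λ = -5 and λ = 0

Characteristic equation: det(A - λI) = 0
λ² - (trace)λ + (det) = 0
λ² - (-5)λ + (0) = 0
λ² + 5λ + 0 = 0
Solving: λ = -5, 0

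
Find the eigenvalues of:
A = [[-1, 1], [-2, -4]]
λ = -3, -2

Solve det(A - λI) = 0. For a 2×2 matrix this is λ² - (trace)λ + det = 0.
trace(A) = -1 - 4 = -5.
det(A) = (-1)*(-4) - (1)*(-2) = 4 + 2 = 6.
Characteristic equation: λ² - (-5)λ + (6) = 0.
Discriminant: (-5)² - 4*(6) = 25 - 24 = 1.
Roots: λ = (-5 ± √1) / 2 = -3, -2.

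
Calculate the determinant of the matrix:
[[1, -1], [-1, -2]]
-3

For a 2×2 matrix [[a, b], [c, d]], det = ad - bc
det = (1)(-2) - (-1)(-1) = -2 - 1 = -3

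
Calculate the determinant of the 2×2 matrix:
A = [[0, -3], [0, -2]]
0

For A = [[a, b], [c, d]], det(A) = a*d - b*c.
det(A) = (0)*(-2) - (-3)*(0) = 0 - 0 = 0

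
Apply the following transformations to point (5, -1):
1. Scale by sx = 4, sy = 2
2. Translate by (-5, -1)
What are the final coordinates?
(15, -3)

Step 1: Scale (5, -1) by (sx, sy) = (4, 2) → (20, -2)
Step 2: Translate by (-5, -1) → (15, -3)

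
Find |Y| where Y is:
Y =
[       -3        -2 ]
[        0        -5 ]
det(Y) = 15

For a 2×2 matrix [[a, b], [c, d]], det = a*d - b*c.
det(Y) = (-3)*(-5) - (-2)*(0) = 15 - 0 = 15.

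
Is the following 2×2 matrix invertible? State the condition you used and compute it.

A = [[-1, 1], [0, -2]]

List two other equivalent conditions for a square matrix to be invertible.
Yes, invertible; det(A) = 2 ≠ 0. Equivalent conditions: rank(A) = 2; Ax = 0 has only the trivial solution; 0 is not an eigenvalue; the columns of A are linearly independent.

To check invertibility, compute det(A).
The given matrix is triangular, so det(A) equals the product of its diagonal entries = 2 ≠ 0.
Since det(A) ≠ 0, A is invertible.
Equivalent conditions for a square matrix A to be invertible:
- rank(A) = 2 (full rank).
- The homogeneous system Ax = 0 has only the trivial solution x = 0.
- 0 is not an eigenvalue of A.
- The columns (equivalently rows) of A are linearly independent.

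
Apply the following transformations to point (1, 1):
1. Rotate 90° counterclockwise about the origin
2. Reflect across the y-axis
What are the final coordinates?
(1, 1)

Step 1: Rotate 90° → (-1, 1)
Step 2: Reflect across the y-axis → (1, 1)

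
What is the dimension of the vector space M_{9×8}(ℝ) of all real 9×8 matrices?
Dimension = 72

A real 9×8 matrix is determined by its 9·8 = 72 independent entries.
A standard basis is {E_ij : 1 ≤ i ≤ 9, 1 ≤ j ≤ 8}, where E_ij has a 1 in position (i, j) and 0 elsewhere — there are 72 such matrices, and they are linearly independent and span M_{9×8}(ℝ).
Therefore dim(M_{9×8}(ℝ)) = 72.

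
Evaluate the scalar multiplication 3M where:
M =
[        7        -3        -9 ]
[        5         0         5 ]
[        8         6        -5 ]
3M =
[       21        -9       -27 ]
[       15         0        15 ]
[       24        18       -15 ]

Scalar multiplication is elementwise: (3M)[i][j] = 3 * M[i][j].
  (3M)[0][0] = 3 * (7) = 21
  (3M)[0][1] = 3 * (-3) = -9
  (3M)[0][2] = 3 * (-9) = -27
  (3M)[1][0] = 3 * (5) = 15
  (3M)[1][1] = 3 * (0) = 0
  (3M)[1][2] = 3 * (5) = 15
  (3M)[2][0] = 3 * (8) = 24
  (3M)[2][1] = 3 * (6) = 18
  (3M)[2][2] = 3 * (-5) = -15
3M =
[       21        -9       -27 ]
[       15         0        15 ]
[       24        18       -15 ]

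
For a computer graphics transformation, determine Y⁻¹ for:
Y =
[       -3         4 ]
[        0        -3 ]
det(Y) = 9
Y⁻¹ =
[     -1/3      -4/9 ]
[        0      -1/3 ]

For a 2×2 matrix Y = [[a, b], [c, d]] with det(Y) ≠ 0, Y⁻¹ = (1/det(Y)) * [[d, -b], [-c, a]].
det(Y) = (-3)*(-3) - (4)*(0) = 9 - 0 = 9.
Y⁻¹ = (1/9) * [[-3, -4], [0, -3]].
Dividing each entry by 9 and reducing:
Y⁻¹ =
[     -1/3      -4/9 ]
[        0      -1/3 ]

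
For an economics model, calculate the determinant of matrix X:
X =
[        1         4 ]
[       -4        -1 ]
det(X) = 15

For a 2×2 matrix [[a, b], [c, d]], det = a*d - b*c.
det(X) = (1)*(-1) - (4)*(-4) = -1 + 16 = 15.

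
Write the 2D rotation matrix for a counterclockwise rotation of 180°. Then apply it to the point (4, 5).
R = [[-1, 0], [0, -1]]; R·(4, 5) = (-4, -5)

Rotation matrix formula: R(θ) = [[cos θ, -sin θ], [sin θ, cos θ]]
For θ = 180°:
cos(180°) = -1
sin(180°) = 0
R = [[-1, 0], [0, -1]]
Apply to (4, 5): [-1·4 + (0)·5, 0·4 + -1·5] = (-4, -5)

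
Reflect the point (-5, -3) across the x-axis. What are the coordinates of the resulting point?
(-5, 3)

Reflection across x-axis: (-5, -3) → (-5, 3)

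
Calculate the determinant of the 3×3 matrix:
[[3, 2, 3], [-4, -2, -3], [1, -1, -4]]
-5

Expansion along first row:
det = 3·det([[-2,-3],[-1,-4]]) - 2·det([[-4,-3],[1,-4]]) + 3·det([[-4,-2],[1,-1]])
    = 3·(-2·-4 - -3·-1) - 2·(-4·-4 - -3·1) + 3·(-4·-1 - -2·1)
    = 3·5 - 2·19 + 3·6
    = 15 + -38 + 18 = -5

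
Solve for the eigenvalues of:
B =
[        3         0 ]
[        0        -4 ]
λ = -4, 3

Solve det(B - λI) = 0. For a 2×2 matrix the characteristic equation is λ² - (trace)λ + det = 0.
trace(B) = a + d = 3 - 4 = -1.
det(B) = a*d - b*c = (3)*(-4) - (0)*(0) = -12 - 0 = -12.
Characteristic equation: λ² - (-1)λ + (-12) = 0.
Discriminant = (-1)² - 4*(-12) = 1 + 48 = 49.
λ = (-1 ± √49) / 2 = (-1 ± 7) / 2 = -4, 3.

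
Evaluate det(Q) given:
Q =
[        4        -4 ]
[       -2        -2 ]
det(Q) = -16

For a 2×2 matrix [[a, b], [c, d]], det = a*d - b*c.
det(Q) = (4)*(-2) - (-4)*(-2) = -8 - 8 = -16.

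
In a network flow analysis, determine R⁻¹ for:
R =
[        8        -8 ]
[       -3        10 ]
det(R) = 56
R⁻¹ =
[     5/28       1/7 ]
[     3/56       1/7 ]

For a 2×2 matrix R = [[a, b], [c, d]] with det(R) ≠ 0, R⁻¹ = (1/det(R)) * [[d, -b], [-c, a]].
det(R) = (8)*(10) - (-8)*(-3) = 80 - 24 = 56.
R⁻¹ = (1/56) * [[10, 8], [3, 8]].
Dividing each entry by 56 and reducing:
R⁻¹ =
[     5/28       1/7 ]
[     3/56       1/7 ]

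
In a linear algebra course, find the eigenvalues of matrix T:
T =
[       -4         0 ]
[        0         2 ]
λ = -4, 2

Solve det(T - λI) = 0. For a 2×2 matrix the characteristic equation is λ² - (trace)λ + det = 0.
trace(T) = a + d = -4 + 2 = -2.
det(T) = a*d - b*c = (-4)*(2) - (0)*(0) = -8 - 0 = -8.
Characteristic equation: λ² - (-2)λ + (-8) = 0.
Discriminant = (-2)² - 4*(-8) = 4 + 32 = 36.
λ = (-2 ± √36) / 2 = (-2 ± 6) / 2 = -4, 2.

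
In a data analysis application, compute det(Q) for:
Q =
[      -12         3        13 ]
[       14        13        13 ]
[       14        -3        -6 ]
det(Q) = -1646

Expand along row 0 (cofactor expansion): det(Q) = a*(e*i - f*h) - b*(d*i - f*g) + c*(d*h - e*g), where the 3×3 is [[a, b, c], [d, e, f], [g, h, i]].
Minor M_00 = (13)*(-6) - (13)*(-3) = -78 + 39 = -39.
Minor M_01 = (14)*(-6) - (13)*(14) = -84 - 182 = -266.
Minor M_02 = (14)*(-3) - (13)*(14) = -42 - 182 = -224.
det(Q) = (-12)*(-39) - (3)*(-266) + (13)*(-224) = 468 + 798 - 2912 = -1646.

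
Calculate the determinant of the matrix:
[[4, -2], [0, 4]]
16

For a 2×2 matrix [[a, b], [c, d]], det = ad - bc
det = (4)(4) - (-2)(0) = 16 - 0 = 16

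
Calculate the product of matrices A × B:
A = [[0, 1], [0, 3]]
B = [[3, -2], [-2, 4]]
[[-2, 4], [-6, 12]]

Matrix multiplication:
C[0][0] = 0×3 + 1×-2 = -2
C[0][1] = 0×-2 + 1×4 = 4
C[1][0] = 0×3 + 3×-2 = -6
C[1][1] = 0×-2 + 3×4 = 12
Result: [[-2, 4], [-6, 12]]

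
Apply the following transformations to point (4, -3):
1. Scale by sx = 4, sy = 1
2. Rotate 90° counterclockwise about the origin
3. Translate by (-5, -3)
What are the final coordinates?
(-2, 13)

Step 1: Scale → (16, -3)
Step 2: Rotate 90° → (3, 16)
Step 3: Translate → (-2, 13)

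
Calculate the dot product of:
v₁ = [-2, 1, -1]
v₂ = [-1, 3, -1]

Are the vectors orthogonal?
6, No

The dot product is the sum of products of corresponding components.
v₁·v₂ = (-2)*(-1) + (1)*(3) + (-1)*(-1) = 2 + 3 + 1 = 6.
Two vectors are orthogonal iff their dot product is 0; here the dot product is 6, so the vectors are not orthogonal.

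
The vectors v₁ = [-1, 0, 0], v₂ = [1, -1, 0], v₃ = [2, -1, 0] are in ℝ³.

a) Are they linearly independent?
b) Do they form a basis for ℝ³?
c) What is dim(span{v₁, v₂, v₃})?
Not independent, not a basis, dim(span) = 2

Check whether v₃ can be written as a linear combination of v₁ and v₂.
v₃ = (-1)·v₁ + (1)·v₂ = [2, -1, 0], so the three vectors are linearly dependent.
Thus they do not form a basis for ℝ³, and dim(span{v₁, v₂, v₃}) = 2 (spanned by v₁ and v₂).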